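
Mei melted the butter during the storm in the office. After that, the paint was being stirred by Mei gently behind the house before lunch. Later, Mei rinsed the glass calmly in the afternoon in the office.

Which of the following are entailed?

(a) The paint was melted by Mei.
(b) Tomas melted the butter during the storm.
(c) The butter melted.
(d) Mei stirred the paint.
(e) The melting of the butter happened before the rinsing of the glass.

(a) Not entailed — Mei melted the butter, not the paint; the paint belongs to the stirring event.
(b) Not entailed — the passage has Mei melting the butter, not Tomas.
(c) Entailed — 'Mei melted the butter' is causative; it entails the inchoative 'the butter melted'.
(d) Entailed — 'stir' is an activity; 'was stirring' entails that some stirring happened, so 'stirred' holds.
(e) Entailed — the narrative places the melting before the rinsing.

(c), (d), (e)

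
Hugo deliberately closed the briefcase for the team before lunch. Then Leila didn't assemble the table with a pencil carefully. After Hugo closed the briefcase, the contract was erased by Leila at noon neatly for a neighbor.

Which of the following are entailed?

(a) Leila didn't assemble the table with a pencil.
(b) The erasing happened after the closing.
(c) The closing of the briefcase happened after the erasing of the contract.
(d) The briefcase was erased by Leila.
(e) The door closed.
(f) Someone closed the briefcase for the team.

(a) Not entailed — dropping 'carefully' under negation is not valid — the original leaves open that Leila assembled the table some other way.
(b) Entailed — the narrative places the closing before the erasing.
(c) Not entailed — the narrative places the closing before the erasing, not after.
(d) Not entailed — Leila erased the contract, not the briefcase; the briefcase belongs to the closing event.
(e) Not entailed — the briefcase is what closed, not the door.
(f) Entailed — dropping 'deliberately', 'before lunch' and generalizing the agent leaves a sub-description the original still satisfies.

(b), (f)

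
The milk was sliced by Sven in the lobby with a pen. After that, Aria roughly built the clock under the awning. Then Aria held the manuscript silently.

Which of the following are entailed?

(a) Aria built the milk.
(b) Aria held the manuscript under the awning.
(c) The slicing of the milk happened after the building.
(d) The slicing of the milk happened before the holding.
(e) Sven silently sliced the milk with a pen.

(d)

(a) Not entailed — Aria built the clock, not the milk; the milk belongs to the slicing event.
(b) Not entailed — 'under the awning' adds information not in the original event.
(c) Not entailed — the narrative places the slicing before the building, not after.
(d) Entailed — the narrative places the slicing before the holding.
(e) Not entailed — 'silently' adds information not in the original event.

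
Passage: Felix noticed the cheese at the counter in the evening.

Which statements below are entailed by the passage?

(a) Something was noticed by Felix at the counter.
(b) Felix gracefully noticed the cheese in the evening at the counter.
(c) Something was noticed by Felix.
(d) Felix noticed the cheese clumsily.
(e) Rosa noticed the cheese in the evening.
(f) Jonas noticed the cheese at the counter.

(a) Entailed — every conjunct here is already in the original noticing event.
(b) Not entailed — 'gracefully' adds information not in the original event.
(c) Entailed — this follows by dropping conjuncts from the noticing event's description.
(d) Not entailed — 'clumsily' adds information not in the original event.
(e) Not entailed — the passage has Felix noticing the cheese, not Rosa.
(f) Not entailed — the passage has Felix noticing the cheese, not Jonas.

(a), (c)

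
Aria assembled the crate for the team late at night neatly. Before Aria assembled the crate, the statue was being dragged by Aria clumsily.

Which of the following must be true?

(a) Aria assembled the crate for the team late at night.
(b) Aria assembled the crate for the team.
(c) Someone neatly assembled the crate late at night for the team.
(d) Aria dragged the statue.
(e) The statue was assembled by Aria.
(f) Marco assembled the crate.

(a) Entailed — every conjunct here is already in the original assembling event.
(b) Entailed — every conjunct here is already in the original assembling event.
(c) Entailed — generalizing the agent leaves a sub-description the original still satisfies.
(d) Entailed — 'drag' is an activity; 'was dragging' entails that some dragging happened, so 'dragged' holds.
(e) Not entailed — Aria assembled the crate, not the statue; the statue belongs to the dragging event.
(f) Not entailed — the passage has Aria assembling the crate, not Marco.

(a), (b), (c), (d)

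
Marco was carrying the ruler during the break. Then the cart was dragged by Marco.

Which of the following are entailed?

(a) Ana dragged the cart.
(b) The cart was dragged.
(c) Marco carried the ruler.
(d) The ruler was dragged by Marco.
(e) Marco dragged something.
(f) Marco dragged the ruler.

(a) Not entailed — the passage has Marco dragging the cart, not Ana.
(b) Entailed — this follows by dropping conjuncts from the dragging event's description.
(c) Entailed — 'carry' is an activity; 'was carrying' entails that some carrying happened, so 'carried' holds.
(d) Not entailed — Marco dragged the cart, not the ruler; the ruler belongs to the carrying event.
(e) Entailed — generalizing the patient leaves a sub-description the original still satisfies.
(f) Not entailed — Marco dragged the cart, not the ruler; the ruler belongs to the carrying event.

(b), (c), (e)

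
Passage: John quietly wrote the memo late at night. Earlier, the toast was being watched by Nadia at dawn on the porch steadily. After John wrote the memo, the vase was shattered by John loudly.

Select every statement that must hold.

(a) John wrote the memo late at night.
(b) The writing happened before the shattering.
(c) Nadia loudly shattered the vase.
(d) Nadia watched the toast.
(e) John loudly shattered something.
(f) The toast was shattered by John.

(a), (b), (d), (e)

(a) Entailed — this follows by dropping conjuncts from the writing event's description.
(b) Entailed — the narrative places the writing before the shattering.
(c) Not entailed — the passage has John shattering the vase, not Nadia.
(d) Entailed — 'watch' is an activity; 'was watching' entails that some watching happened, so 'watched' holds.
(e) Entailed — this follows by dropping conjuncts from the shattering event's description.
(f) Not entailed — John shattered the vase, not the toast; the toast belongs to the watching event.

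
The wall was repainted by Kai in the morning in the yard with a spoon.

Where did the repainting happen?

in the yard

'in the yard' marks the location of the repainting event.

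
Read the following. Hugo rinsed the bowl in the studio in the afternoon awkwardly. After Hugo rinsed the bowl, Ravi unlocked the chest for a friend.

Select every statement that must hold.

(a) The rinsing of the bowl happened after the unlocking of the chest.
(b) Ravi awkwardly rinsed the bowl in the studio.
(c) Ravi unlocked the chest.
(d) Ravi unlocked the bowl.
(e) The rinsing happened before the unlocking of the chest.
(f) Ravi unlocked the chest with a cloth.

(a) Not entailed — the narrative places the rinsing before the unlocking, not after.
(b) Not entailed — the passage has Hugo rinsing the bowl, not Ravi.
(c) Entailed — the original entails any weakening of itself; this just drops 'for a friend'.
(d) Not entailed — Ravi unlocked the chest, not the bowl; the bowl belongs to the rinsing event.
(e) Entailed — the narrative places the rinsing before the unlocking.
(f) Not entailed — 'with a cloth' adds information not in the original event.

(c), (e)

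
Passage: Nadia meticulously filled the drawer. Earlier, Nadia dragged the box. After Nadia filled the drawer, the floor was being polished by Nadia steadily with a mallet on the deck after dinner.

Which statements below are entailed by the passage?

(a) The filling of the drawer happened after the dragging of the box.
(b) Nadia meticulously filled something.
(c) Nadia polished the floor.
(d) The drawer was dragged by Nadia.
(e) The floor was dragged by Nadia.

(a) Entailed — the narrative places the dragging before the filling.
(b) Entailed — the original entails any weakening of itself; this just generalizes the patient.
(c) Entailed — 'polish' is an activity; 'was polishing' entails that some polishing happened, so 'polished' holds.
(d) Not entailed — Nadia dragged the box, not the drawer; the drawer belongs to the filling event.
(e) Not entailed — Nadia dragged the box, not the floor; the floor belongs to the polishing event.

(a), (b), (c)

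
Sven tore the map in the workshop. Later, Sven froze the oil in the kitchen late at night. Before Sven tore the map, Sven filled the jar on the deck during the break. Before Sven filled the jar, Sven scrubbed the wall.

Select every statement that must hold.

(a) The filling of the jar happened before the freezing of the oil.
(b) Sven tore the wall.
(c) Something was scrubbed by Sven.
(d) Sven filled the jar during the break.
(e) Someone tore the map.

(a) Entailed — the narrative places the filling before the freezing.
(b) Not entailed — Sven tore the map, not the wall; the wall belongs to the scrubbing event.
(c) Entailed — every conjunct here is already in the original scrubbing event.
(d) Entailed — dropping 'on the deck' leaves a sub-description the original still satisfies.
(e) Entailed — dropping 'in the workshop' and generalizing the agent leaves a sub-description the original still satisfies.

(a), (c), (d), (e)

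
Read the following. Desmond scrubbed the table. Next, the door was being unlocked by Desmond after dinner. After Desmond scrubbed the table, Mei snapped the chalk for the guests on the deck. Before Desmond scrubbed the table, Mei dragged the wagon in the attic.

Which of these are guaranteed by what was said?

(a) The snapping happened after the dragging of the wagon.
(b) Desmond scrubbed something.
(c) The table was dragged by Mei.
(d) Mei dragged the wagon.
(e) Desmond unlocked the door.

(a) Entailed — the narrative places the dragging before the snapping.
(b) Entailed — the original entails any weakening of itself; this just generalizes the patient.
(c) Not entailed — Mei dragged the wagon, not the table; the table belongs to the scrubbing event.
(d) Entailed — every conjunct here is already in the original dragging event.
(e) Not entailed — 'was unlocking' is progressive on an accomplishment; it does not entail the completed 'unlocked'.

(a), (b), (d)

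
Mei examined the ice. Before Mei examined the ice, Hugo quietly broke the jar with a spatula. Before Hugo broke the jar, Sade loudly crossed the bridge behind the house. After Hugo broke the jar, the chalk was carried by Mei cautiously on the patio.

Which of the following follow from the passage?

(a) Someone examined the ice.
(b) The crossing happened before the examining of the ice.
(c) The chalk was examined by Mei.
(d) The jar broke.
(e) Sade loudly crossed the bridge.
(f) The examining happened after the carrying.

(a) Entailed — generalizing the agent leaves a sub-description the original still satisfies.
(b) Entailed — the narrative places the crossing before the examining.
(c) Not entailed — Mei examined the ice, not the chalk; the chalk belongs to the carrying event.
(d) Entailed — 'Hugo broke the jar' is causative; it entails the inchoative 'the jar broke'.
(e) Entailed — every conjunct here is already in the original crossing event.
(f) Not entailed — the narrative doesn't order the carrying relative to the examining.

(a), (b), (d), (e)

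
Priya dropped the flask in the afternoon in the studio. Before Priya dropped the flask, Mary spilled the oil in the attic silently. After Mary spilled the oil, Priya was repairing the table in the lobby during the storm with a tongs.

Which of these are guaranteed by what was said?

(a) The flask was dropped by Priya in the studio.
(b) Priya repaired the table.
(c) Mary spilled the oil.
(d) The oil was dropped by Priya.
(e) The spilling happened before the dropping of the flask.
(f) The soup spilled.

(a), (c), (e)

(a) Entailed — dropping 'in the afternoon' leaves a sub-description the original still satisfies.
(b) Not entailed — 'was repairing' is progressive on an accomplishment; it does not entail the completed 'repaired'.
(c) Entailed — this follows by dropping conjuncts from the spilling event's description.
(d) Not entailed — Priya dropped the flask, not the oil; the oil belongs to the spilling event.
(e) Entailed — the narrative places the spilling before the dropping.
(f) Not entailed — the oil is what spilled, not the soup.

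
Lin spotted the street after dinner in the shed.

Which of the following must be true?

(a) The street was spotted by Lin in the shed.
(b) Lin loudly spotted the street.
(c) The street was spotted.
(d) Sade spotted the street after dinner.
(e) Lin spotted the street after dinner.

(a) Entailed — every conjunct here is already in the original spotting event.
(b) Not entailed — 'loudly' adds information not in the original event.
(c) Entailed — this follows by dropping conjuncts from the spotting event's description.
(d) Not entailed — the passage has Lin spotting the street, not Sade.
(e) Entailed — every conjunct here is already in the original spotting event.

(a), (c), (e)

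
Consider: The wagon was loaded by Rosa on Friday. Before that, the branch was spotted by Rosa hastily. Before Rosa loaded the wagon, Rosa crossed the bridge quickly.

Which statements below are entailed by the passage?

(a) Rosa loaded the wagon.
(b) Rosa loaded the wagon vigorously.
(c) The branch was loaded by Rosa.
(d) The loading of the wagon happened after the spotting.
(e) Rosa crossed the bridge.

(a), (d), (e)

(a) Entailed — the original entails any weakening of itself; this just drops 'on Friday'.
(b) Not entailed — 'vigorously' adds information not in the original event.
(c) Not entailed — Rosa loaded the wagon, not the branch; the branch belongs to the spotting event.
(d) Entailed — the narrative places the spotting before the loading.
(e) Entailed — dropping 'quickly' leaves a sub-description the original still satisfies.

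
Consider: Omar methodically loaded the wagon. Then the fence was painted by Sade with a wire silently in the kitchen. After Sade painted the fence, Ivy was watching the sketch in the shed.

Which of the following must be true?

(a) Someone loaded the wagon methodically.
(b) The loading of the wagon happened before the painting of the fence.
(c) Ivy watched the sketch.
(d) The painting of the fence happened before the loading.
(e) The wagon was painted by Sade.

(a), (b), (c)

(a) Entailed — the original entails any weakening of itself; this just generalizes the agent.
(b) Entailed — the narrative places the loading before the painting.
(c) Entailed — 'watch' is an activity; 'was watching' entails that some watching happened, so 'watched' holds.
(d) Not entailed — the narrative places the loading before the painting, not after.
(e) Not entailed — Sade painted the fence, not the wagon; the wagon belongs to the loading event.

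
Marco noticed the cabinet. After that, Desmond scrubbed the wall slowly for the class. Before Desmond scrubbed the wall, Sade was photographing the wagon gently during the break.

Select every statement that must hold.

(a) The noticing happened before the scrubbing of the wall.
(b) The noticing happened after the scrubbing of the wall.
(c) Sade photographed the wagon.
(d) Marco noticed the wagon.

(a)

(a) Entailed — the narrative places the noticing before the scrubbing.
(b) Not entailed — the narrative places the noticing before the scrubbing, not after.
(c) Not entailed — 'was photographing' is progressive on an accomplishment; it does not entail the completed 'photographed'.
(d) Not entailed — Marco noticed the cabinet, not the wagon; the wagon belongs to the photographing event.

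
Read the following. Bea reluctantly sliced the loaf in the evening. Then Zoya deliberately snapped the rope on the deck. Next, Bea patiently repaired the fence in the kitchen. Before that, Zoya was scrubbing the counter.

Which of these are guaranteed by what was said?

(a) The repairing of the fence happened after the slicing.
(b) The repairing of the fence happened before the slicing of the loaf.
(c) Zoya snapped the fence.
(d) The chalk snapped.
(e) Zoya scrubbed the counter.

(a) Entailed — the narrative places the slicing before the repairing.
(b) Not entailed — the narrative places the slicing before the repairing, not after.
(c) Not entailed — Zoya snapped the rope, not the fence; the fence belongs to the repairing event.
(d) Not entailed — the rope is what snapped, not the chalk.
(e) Entailed — 'scrub' is an activity; 'was scrubbing' entails that some scrubbing happened, so 'scrubbed' holds.

(a), (e)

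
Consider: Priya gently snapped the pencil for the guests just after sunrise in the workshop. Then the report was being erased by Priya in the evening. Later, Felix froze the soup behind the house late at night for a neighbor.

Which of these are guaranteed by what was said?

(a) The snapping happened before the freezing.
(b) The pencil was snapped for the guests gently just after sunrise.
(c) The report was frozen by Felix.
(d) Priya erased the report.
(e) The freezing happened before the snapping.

(a), (b)

(a) Entailed — the narrative places the snapping before the freezing.
(b) Entailed — every conjunct here is already in the original snapping event.
(c) Not entailed — Felix froze the soup, not the report; the report belongs to the erasing event.
(d) Not entailed — 'was erasing' is progressive on an accomplishment; it does not entail the completed 'erased'.
(e) Not entailed — the narrative places the snapping before the freezing, not after.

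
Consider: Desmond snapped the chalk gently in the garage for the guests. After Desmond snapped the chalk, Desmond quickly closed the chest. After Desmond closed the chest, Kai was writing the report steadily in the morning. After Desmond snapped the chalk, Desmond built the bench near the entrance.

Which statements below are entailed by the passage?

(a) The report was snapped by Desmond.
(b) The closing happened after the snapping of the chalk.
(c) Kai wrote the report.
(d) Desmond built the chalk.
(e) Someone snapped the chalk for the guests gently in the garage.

(a) Not entailed — Desmond snapped the chalk, not the report; the report belongs to the writing event.
(b) Entailed — the narrative places the snapping before the closing.
(c) Not entailed — 'was writing' is progressive on an accomplishment; it does not entail the completed 'wrote'.
(d) Not entailed — Desmond built the bench, not the chalk; the chalk belongs to the snapping event.
(e) Entailed — this follows by dropping conjuncts from the snapping event's description.

(b), (e)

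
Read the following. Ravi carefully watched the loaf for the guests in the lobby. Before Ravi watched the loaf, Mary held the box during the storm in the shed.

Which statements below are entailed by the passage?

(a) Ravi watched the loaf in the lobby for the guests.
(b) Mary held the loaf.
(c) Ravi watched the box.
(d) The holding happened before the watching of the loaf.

(a) Entailed — this follows by dropping conjuncts from the watching event's description.
(b) Not entailed — Mary held the box, not the loaf; the loaf belongs to the watching event.
(c) Not entailed — Ravi watched the loaf, not the box; the box belongs to the holding event.
(d) Entailed — the narrative places the holding before the watching.

(a), (d)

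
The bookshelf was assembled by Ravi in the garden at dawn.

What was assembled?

the bookshelf

'the bookshelf' marks the patient of the assembling event.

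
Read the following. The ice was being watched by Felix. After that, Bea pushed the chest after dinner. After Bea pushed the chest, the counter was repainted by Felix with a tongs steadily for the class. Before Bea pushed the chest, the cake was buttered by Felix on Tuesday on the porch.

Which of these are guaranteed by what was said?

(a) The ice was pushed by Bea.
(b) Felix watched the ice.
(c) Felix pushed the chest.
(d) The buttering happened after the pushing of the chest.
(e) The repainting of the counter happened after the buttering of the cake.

(a) Not entailed — Bea pushed the chest, not the ice; the ice belongs to the watching event.
(b) Entailed — 'watch' is an activity; 'was watching' entails that some watching happened, so 'watched' holds.
(c) Not entailed — the passage has Bea pushing the chest, not Felix.
(d) Not entailed — the narrative places the buttering before the pushing, not after.
(e) Entailed — the narrative places the buttering before the repainting.

(b), (e)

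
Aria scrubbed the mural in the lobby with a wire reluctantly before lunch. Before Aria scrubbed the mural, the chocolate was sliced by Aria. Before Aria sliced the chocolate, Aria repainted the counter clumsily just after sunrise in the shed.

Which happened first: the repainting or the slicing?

the repainting

The connectives place the repainting before the slicing.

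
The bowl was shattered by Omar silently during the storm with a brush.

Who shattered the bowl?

'Omar' marks the agent of the shattering event.

Omar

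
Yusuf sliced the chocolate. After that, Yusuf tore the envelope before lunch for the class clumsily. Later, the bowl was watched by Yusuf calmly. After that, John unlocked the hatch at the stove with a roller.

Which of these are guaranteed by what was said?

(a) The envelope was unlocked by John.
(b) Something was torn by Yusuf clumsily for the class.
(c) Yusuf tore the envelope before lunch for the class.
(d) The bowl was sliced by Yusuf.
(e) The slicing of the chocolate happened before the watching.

(b), (c), (e)

(a) Not entailed — John unlocked the hatch, not the envelope; the envelope belongs to the tearing event.
(b) Entailed — every conjunct here is already in the original tearing event.
(c) Entailed — the original entails any weakening of itself; this just drops 'clumsily'.
(d) Not entailed — Yusuf sliced the chocolate, not the bowl; the bowl belongs to the watching event.
(e) Entailed — the narrative places the slicing before the watching.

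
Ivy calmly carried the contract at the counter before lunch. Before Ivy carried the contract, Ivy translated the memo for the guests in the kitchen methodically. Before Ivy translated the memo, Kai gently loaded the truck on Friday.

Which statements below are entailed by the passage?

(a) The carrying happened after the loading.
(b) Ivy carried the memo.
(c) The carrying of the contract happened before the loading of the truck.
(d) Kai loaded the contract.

(a) Entailed — the narrative places the loading before the carrying.
(b) Not entailed — Ivy carried the contract, not the memo; the memo belongs to the translating event.
(c) Not entailed — the narrative places the loading before the carrying, not after.
(d) Not entailed — Kai loaded the truck, not the contract; the contract belongs to the carrying event.

(a)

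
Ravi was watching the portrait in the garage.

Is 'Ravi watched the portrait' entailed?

yes

'watch' is atelic; if Ravi was watching the portrait, then Ravi watched the portrait (for some time).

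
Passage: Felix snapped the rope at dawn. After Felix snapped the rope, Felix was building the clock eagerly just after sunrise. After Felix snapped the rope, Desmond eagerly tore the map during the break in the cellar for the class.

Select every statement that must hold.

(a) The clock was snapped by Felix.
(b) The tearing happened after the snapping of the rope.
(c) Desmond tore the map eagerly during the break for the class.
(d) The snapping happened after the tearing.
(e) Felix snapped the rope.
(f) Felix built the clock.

(a) Not entailed — Felix snapped the rope, not the clock; the clock belongs to the building event.
(b) Entailed — the narrative places the snapping before the tearing.
(c) Entailed — every conjunct here is already in the original tearing event.
(d) Not entailed — the narrative places the snapping before the tearing, not after.
(e) Entailed — this follows by dropping conjuncts from the snapping event's description.
(f) Not entailed — 'was building' is progressive on an accomplishment; it does not entail the completed 'built'.

(b), (c), (e)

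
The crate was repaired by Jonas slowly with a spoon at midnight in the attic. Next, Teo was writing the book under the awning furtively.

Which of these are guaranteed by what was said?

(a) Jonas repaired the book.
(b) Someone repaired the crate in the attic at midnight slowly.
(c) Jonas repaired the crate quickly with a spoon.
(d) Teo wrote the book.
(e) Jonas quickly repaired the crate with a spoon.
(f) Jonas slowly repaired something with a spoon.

(a) Not entailed — Jonas repaired the crate, not the book; the book belongs to the writing event.
(b) Entailed — dropping 'with a spoon' and generalizing the agent leaves a sub-description the original still satisfies.
(c) Not entailed — 'quickly' adds a manner not in (and inconsistent with) the original.
(d) Not entailed — 'was writing' is progressive on an accomplishment; it does not entail the completed 'wrote'.
(e) Not entailed — 'quickly' adds a manner not in (and inconsistent with) the original.
(f) Entailed — every conjunct here is already in the original repairing event.

(b), (f)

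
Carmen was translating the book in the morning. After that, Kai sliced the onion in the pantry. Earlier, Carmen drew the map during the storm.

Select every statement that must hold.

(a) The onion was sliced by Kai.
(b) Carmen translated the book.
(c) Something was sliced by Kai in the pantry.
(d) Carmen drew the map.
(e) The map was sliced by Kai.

(a) Entailed — this follows by dropping conjuncts from the slicing event's description.
(b) Not entailed — 'was translating' is progressive on an accomplishment; it does not entail the completed 'translated'.
(c) Entailed — every conjunct here is already in the original slicing event.
(d) Entailed — every conjunct here is already in the original drawing event.
(e) Not entailed — Kai sliced the onion, not the map; the map belongs to the drawing event.

(a), (c), (d)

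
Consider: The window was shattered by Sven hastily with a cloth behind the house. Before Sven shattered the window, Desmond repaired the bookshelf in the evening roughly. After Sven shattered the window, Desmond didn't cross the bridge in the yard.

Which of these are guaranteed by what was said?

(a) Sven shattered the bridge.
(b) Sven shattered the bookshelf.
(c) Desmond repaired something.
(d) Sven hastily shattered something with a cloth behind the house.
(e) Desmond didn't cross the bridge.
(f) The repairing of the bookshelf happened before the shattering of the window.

(a) Not entailed — Sven shattered the window, not the bridge; the bridge belongs to the crossing event.
(b) Not entailed — Sven shattered the window, not the bookshelf; the bookshelf belongs to the repairing event.
(c) Entailed — the original entails any weakening of itself; this just drops 'roughly', 'in the evening' and generalizes the patient.
(d) Entailed — the original entails any weakening of itself; this just generalizes the patient.
(e) Not entailed — dropping 'in the yard' under negation is not valid — the original leaves open that Desmond crossed the bridge some other way.
(f) Entailed — the narrative places the repairing before the shattering.

(c), (d), (f)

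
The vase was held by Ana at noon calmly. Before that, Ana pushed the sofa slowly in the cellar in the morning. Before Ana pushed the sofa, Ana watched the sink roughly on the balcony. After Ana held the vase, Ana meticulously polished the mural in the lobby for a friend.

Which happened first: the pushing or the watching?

The connectives place the watching before the pushing.

the watching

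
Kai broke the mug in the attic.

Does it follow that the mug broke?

yes

'Kai broke the mug' is the causative; it entails the inchoative 'the mug broke'.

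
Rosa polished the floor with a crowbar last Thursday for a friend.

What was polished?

the floor

'the floor' marks the patient of the polishing event.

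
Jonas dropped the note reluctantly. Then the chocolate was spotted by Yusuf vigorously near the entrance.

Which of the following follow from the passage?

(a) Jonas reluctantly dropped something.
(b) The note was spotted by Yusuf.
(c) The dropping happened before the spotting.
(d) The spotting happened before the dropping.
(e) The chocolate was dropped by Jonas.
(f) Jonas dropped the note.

(a), (c), (f)

(a) Entailed — the original entails any weakening of itself; this just generalizes the patient.
(b) Not entailed — Yusuf spotted the chocolate, not the note; the note belongs to the dropping event.
(c) Entailed — the narrative places the dropping before the spotting.
(d) Not entailed — the narrative places the dropping before the spotting, not after.
(e) Not entailed — Jonas dropped the note, not the chocolate; the chocolate belongs to the spotting event.
(f) Entailed — this follows by dropping conjuncts from the dropping event's description.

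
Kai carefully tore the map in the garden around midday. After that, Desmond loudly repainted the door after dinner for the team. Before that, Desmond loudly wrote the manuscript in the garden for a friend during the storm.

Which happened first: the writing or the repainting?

The connectives place the writing before the repainting.

the writing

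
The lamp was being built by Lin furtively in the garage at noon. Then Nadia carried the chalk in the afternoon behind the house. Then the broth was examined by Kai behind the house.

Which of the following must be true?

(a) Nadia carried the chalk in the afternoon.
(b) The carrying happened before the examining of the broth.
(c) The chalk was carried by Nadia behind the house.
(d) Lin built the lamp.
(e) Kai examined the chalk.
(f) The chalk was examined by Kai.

(a) Entailed — every conjunct here is already in the original carrying event.
(b) Entailed — the narrative places the carrying before the examining.
(c) Entailed — every conjunct here is already in the original carrying event.
(d) Not entailed — 'was building' is progressive on an accomplishment; it does not entail the completed 'built'.
(e) Not entailed — Kai examined the broth, not the chalk; the chalk belongs to the carrying event.
(f) Not entailed — Kai examined the broth, not the chalk; the chalk belongs to the carrying event.

(a), (b), (c)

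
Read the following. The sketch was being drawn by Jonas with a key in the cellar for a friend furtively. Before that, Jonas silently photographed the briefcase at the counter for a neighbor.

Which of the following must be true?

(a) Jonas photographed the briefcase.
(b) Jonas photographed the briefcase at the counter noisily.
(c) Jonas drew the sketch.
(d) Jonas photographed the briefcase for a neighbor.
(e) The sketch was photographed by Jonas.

(a), (d)

(a) Entailed — dropping 'silently', 'at the counter', 'for a neighbor' leaves a sub-description the original still satisfies.
(b) Not entailed — 'noisily' adds a manner not in (and inconsistent with) the original.
(c) Not entailed — 'was drawing' is progressive on an accomplishment; it does not entail the completed 'drew'.
(d) Entailed — dropping 'silently', 'at the counter' leaves a sub-description the original still satisfies.
(e) Not entailed — Jonas photographed the briefcase, not the sketch; the sketch belongs to the drawing event.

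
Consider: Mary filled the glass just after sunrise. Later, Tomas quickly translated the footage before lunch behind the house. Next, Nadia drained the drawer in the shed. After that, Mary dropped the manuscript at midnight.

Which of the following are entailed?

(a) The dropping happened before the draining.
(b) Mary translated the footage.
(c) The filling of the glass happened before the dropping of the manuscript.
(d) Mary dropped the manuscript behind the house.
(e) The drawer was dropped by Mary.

(a) Not entailed — the narrative places the draining before the dropping, not after.
(b) Not entailed — the passage has Tomas translating the footage, not Mary.
(c) Entailed — the narrative places the filling before the dropping.
(d) Not entailed — 'behind the house' adds information not in the original event.
(e) Not entailed — Mary dropped the manuscript, not the drawer; the drawer belongs to the draining event.

(c)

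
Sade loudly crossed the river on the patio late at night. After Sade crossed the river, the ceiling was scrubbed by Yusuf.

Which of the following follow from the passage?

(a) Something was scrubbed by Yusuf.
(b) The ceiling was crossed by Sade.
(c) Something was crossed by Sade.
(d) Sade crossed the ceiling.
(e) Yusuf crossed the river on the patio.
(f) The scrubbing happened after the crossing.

(a), (c), (f)

(a) Entailed — every conjunct here is already in the original scrubbing event.
(b) Not entailed — Sade crossed the river, not the ceiling; the ceiling belongs to the scrubbing event.
(c) Entailed — this follows by dropping conjuncts from the crossing event's description.
(d) Not entailed — Sade crossed the river, not the ceiling; the ceiling belongs to the scrubbing event.
(e) Not entailed — the passage has Sade crossing the river, not Yusuf.
(f) Entailed — the narrative places the crossing before the scrubbing.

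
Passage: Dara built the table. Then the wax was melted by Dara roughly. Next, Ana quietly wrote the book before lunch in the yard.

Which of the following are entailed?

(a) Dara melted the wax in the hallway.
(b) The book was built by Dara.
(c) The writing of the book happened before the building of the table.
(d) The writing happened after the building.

(a) Not entailed — 'in the hallway' adds information not in the original event.
(b) Not entailed — Dara built the table, not the book; the book belongs to the writing event.
(c) Not entailed — the narrative places the building before the writing, not after.
(d) Entailed — the narrative places the building before the writing.

(d)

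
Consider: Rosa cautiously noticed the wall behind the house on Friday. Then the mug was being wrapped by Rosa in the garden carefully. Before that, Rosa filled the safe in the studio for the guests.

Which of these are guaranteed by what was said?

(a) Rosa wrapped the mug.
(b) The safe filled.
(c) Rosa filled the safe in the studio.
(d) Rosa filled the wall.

(a) Not entailed — 'was wrapping' is progressive on an accomplishment; it does not entail the completed 'wrapped'.
(b) Entailed — 'Rosa filled the safe' is causative; it entails the inchoative 'the safe filled'.
(c) Entailed — every conjunct here is already in the original filling event.
(d) Not entailed — Rosa filled the safe, not the wall; the wall belongs to the noticing event.

(b), (c)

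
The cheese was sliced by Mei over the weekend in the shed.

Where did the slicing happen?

'in the shed' marks the location of the slicing event.

in the shed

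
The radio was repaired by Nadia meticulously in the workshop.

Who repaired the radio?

Nadia

'Nadia' marks the agent of the repairing event.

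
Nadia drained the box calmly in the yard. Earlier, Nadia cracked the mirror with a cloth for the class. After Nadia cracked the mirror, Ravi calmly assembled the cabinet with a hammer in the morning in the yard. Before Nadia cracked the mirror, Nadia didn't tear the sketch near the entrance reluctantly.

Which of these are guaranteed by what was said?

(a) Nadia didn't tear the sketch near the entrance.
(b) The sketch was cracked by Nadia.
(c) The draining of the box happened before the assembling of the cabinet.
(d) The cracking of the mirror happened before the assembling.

(d)

(a) Not entailed — dropping 'reluctantly' under negation is not valid — the original leaves open that Nadia tore the sketch some other way.
(b) Not entailed — Nadia cracked the mirror, not the sketch; the sketch belongs to the tearing event.
(c) Not entailed — the narrative doesn't order the draining relative to the assembling.
(d) Entailed — the narrative places the cracking before the assembling.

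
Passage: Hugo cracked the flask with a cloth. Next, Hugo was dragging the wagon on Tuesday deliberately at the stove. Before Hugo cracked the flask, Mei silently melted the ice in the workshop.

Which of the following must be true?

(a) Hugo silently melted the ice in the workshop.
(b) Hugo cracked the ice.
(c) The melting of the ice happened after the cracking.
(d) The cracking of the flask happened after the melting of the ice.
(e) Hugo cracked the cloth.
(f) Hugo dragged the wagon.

(a) Not entailed — the passage has Mei melting the ice, not Hugo.
(b) Not entailed — Hugo cracked the flask, not the ice; the ice belongs to the melting event.
(c) Not entailed — the narrative places the melting before the cracking, not after.
(d) Entailed — the narrative places the melting before the cracking.
(e) Not entailed — the cloth is the instrument, not what was cracked.
(f) Entailed — 'drag' is an activity; 'was dragging' entails that some dragging happened, so 'dragged' holds.

(d), (f)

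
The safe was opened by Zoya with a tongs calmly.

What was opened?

the safe

'the safe' marks the patient of the opening event.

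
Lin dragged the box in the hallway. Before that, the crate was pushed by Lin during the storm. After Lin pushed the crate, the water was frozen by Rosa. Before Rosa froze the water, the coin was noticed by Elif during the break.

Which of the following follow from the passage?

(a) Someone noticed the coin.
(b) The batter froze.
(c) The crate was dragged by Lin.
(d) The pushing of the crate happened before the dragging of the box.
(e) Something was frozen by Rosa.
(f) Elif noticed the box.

(a), (d), (e)

(a) Entailed — dropping 'during the break' and generalizing the agent leaves a sub-description the original still satisfies.
(b) Not entailed — the water is what froze, not the batter.
(c) Not entailed — Lin dragged the box, not the crate; the crate belongs to the pushing event.
(d) Entailed — the narrative places the pushing before the dragging.
(e) Entailed — this follows by dropping conjuncts from the freezing event's description.
(f) Not entailed — Elif noticed the coin, not the box; the box belongs to the dragging event.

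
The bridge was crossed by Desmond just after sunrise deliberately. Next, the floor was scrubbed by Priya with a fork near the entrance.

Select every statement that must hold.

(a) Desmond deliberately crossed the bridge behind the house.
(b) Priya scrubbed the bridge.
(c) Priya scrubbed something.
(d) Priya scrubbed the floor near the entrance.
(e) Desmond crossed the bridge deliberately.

(a) Not entailed — 'behind the house' adds information not in the original event.
(b) Not entailed — Priya scrubbed the floor, not the bridge; the bridge belongs to the crossing event.
(c) Entailed — this follows by dropping conjuncts from the scrubbing event's description.
(d) Entailed — dropping 'with a fork' leaves a sub-description the original still satisfies.
(e) Entailed — every conjunct here is already in the original crossing event.

(c), (d), (e)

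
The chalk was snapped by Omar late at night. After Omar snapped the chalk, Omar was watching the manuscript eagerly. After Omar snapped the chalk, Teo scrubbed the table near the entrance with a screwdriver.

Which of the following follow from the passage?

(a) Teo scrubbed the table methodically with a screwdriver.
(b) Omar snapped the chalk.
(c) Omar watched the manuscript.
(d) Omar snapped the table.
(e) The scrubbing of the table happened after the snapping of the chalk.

(b), (c), (e)

(a) Not entailed — 'methodically' adds information not in the original event.
(b) Entailed — this follows by dropping conjuncts from the snapping event's description.
(c) Entailed — 'watch' is an activity; 'was watching' entails that some watching happened, so 'watched' holds.
(d) Not entailed — Omar snapped the chalk, not the table; the table belongs to the scrubbing event.
(e) Entailed — the narrative places the snapping before the scrubbing.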